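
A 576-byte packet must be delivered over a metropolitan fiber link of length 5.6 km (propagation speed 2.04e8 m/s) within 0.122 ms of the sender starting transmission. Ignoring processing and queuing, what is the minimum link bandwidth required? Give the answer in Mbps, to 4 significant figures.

48.74 Mbps

L = 4608 bits.
Propagation delay = 5600 / 204000000 = 0.027451 ms.
Transmission budget = 0.122 − 0.027451 = 0.094549 ms.
R ≥ L / t_tx = 4608 bits / 9.4549e-05 s = 48.74 Mbps.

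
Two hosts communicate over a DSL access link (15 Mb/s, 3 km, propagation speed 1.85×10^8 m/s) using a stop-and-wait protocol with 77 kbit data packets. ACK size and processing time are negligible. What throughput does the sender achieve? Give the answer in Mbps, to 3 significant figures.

14.9 Mbps

t_tx = L/R = 77000/15000000 = 0.00513333 s.
t_prop = 3000/185000000 = 1.62162e-05 s; RTT = 3.24324e-05 s.
Cycle = t_tx + RTT = 0.00516577 s.
Throughput = L / cycle = 77000 / 0.00516577 = 14.9 Mbps.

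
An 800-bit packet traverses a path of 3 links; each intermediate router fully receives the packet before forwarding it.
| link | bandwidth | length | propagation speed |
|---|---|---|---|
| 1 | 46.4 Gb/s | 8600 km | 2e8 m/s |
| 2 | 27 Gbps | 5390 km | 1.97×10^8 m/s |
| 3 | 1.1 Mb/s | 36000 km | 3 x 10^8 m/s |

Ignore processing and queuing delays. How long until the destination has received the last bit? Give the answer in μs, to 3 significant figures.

191000 μs

Transmission delays (L/R per hop): 0.0172414, 0.0296296, 727.273 μs; sum = 727.32 μs.
Propagation delays (d/s per hop): 43000, 27360.4, 120000 μs; sum = 190360 μs.
End-to-end = 191000 μs.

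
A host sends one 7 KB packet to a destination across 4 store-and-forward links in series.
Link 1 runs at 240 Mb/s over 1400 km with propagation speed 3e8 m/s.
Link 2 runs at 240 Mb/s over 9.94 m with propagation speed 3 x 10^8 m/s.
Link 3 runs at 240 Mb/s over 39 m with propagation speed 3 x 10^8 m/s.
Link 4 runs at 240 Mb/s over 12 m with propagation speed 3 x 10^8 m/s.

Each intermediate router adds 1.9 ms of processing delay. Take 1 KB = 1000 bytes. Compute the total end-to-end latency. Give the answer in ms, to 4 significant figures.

L = 56000 bits.
Transmission delay per hop = L/R = 56000/240000000 = 0.233333 ms; 4 hops → 0.933333 ms.
Propagation delays (d/s per hop): 4.66667, 3.31333e-05, 0.00013, 4e-05 ms; sum = 4.66687 ms.
Processing at 3 router(s): 3 × 1.9 ms = 5.7 ms.
End-to-end = 11.30 ms.

11.30 ms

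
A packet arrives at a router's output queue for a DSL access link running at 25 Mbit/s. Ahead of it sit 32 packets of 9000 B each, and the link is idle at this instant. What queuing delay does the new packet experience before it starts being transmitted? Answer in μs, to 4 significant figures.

92160 μs

Each queued packet: L/R = 72000/25000000 = 2880 μs.
32 queued → 92160 μs.
Queuing delay = 92160 μs.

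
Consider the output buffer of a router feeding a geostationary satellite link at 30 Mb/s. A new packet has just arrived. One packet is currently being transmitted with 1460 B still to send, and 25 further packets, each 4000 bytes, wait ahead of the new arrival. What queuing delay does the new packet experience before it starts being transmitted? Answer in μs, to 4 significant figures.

27060 μs

Each queued packet: L/R = 32000/30000000 = 1066.67 μs.
25 queued → 26666.7 μs.
Plus remaining 11680 bits of current packet: 389.333 μs.
Queuing delay = 27060 μs.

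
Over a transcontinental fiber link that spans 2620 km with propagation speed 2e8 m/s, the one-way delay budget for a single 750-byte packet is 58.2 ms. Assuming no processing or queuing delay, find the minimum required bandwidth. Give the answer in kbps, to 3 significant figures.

133 kbps

L = 6000 bits.
Propagation delay = 2620000 / 200000000 = 13.1 ms.
Transmission budget = 58.2 − 13.1 = 45.1 ms.
R ≥ L / t_tx = 6000 bits / 0.0451 s = 133 kbps.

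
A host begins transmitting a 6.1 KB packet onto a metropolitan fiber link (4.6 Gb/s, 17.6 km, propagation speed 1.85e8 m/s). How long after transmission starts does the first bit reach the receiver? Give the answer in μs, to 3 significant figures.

95.1 μs

First bit experiences only propagation delay: d/s = 17600/185000000 = 95.1 μs.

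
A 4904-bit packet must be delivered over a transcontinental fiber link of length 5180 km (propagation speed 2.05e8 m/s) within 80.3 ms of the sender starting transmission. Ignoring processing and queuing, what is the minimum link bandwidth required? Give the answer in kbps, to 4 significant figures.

Propagation delay = 5180000 / 2.05e+08 = 25.2683 ms.
Transmission budget = 80.3 − 25.2683 = 55.0317 ms.
R ≥ L / t_tx = 4904 bits / 0.0550317 s = 89.11 kbps.

89.11 kbps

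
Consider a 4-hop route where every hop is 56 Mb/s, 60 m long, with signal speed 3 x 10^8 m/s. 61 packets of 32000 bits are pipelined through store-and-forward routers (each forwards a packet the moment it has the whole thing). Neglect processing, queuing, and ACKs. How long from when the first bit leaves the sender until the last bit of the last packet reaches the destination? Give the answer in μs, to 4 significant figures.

Per-hop transmission t_tx = L/R = 32000/56000000 = 571.429 μs.
Per-hop propagation t_prop = 60/300000000 = 0.2 μs.
Pipeline fill: first packet needs 4·t_tx to clear all hops; remaining 60 packets each add one t_tx.
Total = (4+61-1)·t_tx + 4·t_prop = 64·571.429 + 4·0.2 = 36570 μs.

36570 μs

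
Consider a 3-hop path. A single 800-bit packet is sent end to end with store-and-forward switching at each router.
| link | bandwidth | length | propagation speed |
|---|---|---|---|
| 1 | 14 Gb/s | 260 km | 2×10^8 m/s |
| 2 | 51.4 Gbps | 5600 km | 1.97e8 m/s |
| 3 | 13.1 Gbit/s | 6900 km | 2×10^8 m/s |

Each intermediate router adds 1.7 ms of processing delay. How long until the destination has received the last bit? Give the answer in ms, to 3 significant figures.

67.6 ms

Transmission delays (L/R per hop): 5.71429e-05, 1.55642e-05, 6.10687e-05 ms; sum = 0.000133776 ms.
Propagation delays (d/s per hop): 1.3, 28.4264, 34.5 ms; sum = 64.2264 ms.
Processing at 2 router(s): 2 × 1.7 ms = 3.4 ms.
End-to-end = 67.6 ms.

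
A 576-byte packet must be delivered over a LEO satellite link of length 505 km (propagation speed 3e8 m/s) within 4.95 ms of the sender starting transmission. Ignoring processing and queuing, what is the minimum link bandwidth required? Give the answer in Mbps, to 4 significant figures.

1.411 Mbps

L = 4608 bits.
Propagation delay = 505000 / 300000000 = 1.68333 ms.
Transmission budget = 4.95 − 1.68333 = 3.26667 ms.
R ≥ L / t_tx = 4608 bits / 0.00326667 s = 1.411 Mbps.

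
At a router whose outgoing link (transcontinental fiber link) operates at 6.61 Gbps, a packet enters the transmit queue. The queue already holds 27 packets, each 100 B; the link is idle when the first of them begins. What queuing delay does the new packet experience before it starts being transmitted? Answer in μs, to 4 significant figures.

Each queued packet: L/R = 800/6610000000 = 0.121029 μs.
27 queued → 3.26778 μs.
Queuing delay = 3.268 μs.

3.268 μs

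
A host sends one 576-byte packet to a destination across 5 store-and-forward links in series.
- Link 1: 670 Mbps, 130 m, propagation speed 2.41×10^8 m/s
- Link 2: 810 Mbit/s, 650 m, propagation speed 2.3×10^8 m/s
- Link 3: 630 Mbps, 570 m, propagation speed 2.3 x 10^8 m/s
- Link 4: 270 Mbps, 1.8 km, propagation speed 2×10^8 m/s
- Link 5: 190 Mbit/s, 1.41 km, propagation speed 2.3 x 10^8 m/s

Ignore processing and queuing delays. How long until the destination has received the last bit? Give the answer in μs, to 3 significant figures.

82.2 μs

L = 576 × 8 = 4608 bits.
Transmission delays (L/R per hop): 6.87761, 5.68889, 7.31429, 17.0667, 24.2526 μs; sum = 61.2001 μs.
Propagation delays (d/s per hop): 0.539419, 2.82609, 2.47826, 9, 6.13043 μs; sum = 20.9742 μs.
End-to-end = 82.2 μs.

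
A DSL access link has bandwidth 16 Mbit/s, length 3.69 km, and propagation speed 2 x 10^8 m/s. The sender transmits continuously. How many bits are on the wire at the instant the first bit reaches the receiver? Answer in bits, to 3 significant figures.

Propagation delay = 3690 / 200000000 = 1.845e-05 s.
BDP = R × t_prop = 16000000 × 1.845e-05 = 295.2 bits.

295 bits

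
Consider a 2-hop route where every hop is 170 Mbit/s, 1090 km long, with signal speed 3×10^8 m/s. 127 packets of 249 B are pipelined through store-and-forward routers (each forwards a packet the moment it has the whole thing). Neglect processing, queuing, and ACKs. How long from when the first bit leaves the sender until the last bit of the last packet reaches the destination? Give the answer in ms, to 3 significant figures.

8.77 ms

Per-hop transmission t_tx = L/R = 1992/170000000 = 0.0117176 ms.
Per-hop propagation t_prop = 1090000/300000000 = 3.63333 ms.
Pipeline fill: first packet needs 2·t_tx to clear all hops; remaining 126 packets each add one t_tx.
Total = (2+127-1)·t_tx + 2·t_prop = 128·0.0117176 + 2·3.63333 = 8.77 ms.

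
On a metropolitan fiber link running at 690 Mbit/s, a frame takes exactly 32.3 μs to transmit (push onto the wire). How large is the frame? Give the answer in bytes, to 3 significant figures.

L = R × t_tx = 690000000 b/s × 3.23e-05 s = 22287 bits.
In bytes: 22287 / 8 = 2790 bytes.

2790 bytes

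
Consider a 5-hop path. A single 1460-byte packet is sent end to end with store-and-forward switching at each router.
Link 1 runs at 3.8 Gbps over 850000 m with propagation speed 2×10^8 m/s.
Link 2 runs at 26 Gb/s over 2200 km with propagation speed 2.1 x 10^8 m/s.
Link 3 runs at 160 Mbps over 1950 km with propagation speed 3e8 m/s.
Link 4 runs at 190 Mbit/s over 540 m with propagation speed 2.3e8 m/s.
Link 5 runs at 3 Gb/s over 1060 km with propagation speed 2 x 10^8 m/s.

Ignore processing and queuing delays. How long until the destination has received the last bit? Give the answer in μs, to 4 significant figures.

L = 1460 × 8 = 11680 bits.
Transmission delays (L/R per hop): 3.07368, 0.449231, 73, 61.4737, 3.89333 μs; sum = 141.89 μs.
Propagation delays (d/s per hop): 4250, 10476.2, 6500, 2.34783, 5300 μs; sum = 26528.5 μs.
End-to-end = 26670 μs.

26670 μs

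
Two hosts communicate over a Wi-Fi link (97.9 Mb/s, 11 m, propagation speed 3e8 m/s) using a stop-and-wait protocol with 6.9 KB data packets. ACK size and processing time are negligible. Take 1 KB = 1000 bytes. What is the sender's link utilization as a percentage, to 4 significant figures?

99.99 %

t_tx = L/R = 55200/97900000 = 0.000563841 s.
t_prop = 11/300000000 = 3.66667e-08 s; RTT = 7.33333e-08 s.
Cycle = t_tx + RTT = 0.000563914 s.
Utilization = t_tx / cycle = 0.000563841/0.000563914 = 99.99 %.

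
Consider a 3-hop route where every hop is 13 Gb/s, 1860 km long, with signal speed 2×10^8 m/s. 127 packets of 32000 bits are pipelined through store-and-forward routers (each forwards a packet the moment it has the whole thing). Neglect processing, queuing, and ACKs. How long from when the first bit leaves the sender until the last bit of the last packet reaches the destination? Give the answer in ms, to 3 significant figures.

Per-hop transmission t_tx = L/R = 32000/13000000000 = 0.00246154 ms.
Per-hop propagation t_prop = 1860000/200000000 = 9.3 ms.
Pipeline fill: first packet needs 3·t_tx to clear all hops; remaining 126 packets each add one t_tx.
Total = (3+127-1)·t_tx + 3·t_prop = 129·0.00246154 + 3·9.3 = 28.2 ms.

28.2 ms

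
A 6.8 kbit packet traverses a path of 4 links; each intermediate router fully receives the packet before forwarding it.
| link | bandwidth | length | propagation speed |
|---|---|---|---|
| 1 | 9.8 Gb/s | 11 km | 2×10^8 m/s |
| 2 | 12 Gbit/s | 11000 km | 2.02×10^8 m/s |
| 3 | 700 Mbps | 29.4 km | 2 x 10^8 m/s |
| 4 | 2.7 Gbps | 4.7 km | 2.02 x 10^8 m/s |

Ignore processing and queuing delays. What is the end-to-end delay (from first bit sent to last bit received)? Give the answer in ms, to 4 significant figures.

L = 6800 bits.
Transmission delays (L/R per hop): 0.000693878, 0.000566667, 0.00971429, 0.00251852 ms; sum = 0.0134933 ms.
Propagation delays (d/s per hop): 0.055, 54.4554, 0.147, 0.0232673 ms; sum = 54.6807 ms.
End-to-end = 54.69 ms.

54.69 ms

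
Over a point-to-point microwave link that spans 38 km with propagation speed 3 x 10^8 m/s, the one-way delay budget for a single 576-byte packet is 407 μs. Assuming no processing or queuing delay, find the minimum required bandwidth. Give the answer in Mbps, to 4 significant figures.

L = 4608 bits.
Propagation delay = 38000 / 300000000 = 126.667 μs.
Transmission budget = 407 − 126.667 = 280.333 μs.
R ≥ L / t_tx = 4608 bits / 0.000280333 s = 16.44 Mbps.

16.44 Mbps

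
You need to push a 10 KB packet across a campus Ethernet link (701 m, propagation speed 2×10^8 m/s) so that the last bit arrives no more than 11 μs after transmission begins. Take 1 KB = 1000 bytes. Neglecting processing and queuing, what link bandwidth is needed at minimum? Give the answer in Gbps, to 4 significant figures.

L = 80000 bits.
Propagation delay = 701 / 200000000 = 3.505 μs.
Transmission budget = 11 − 3.505 = 7.495 μs.
R ≥ L / t_tx = 80000 bits / 7.495e-06 s = 10.67 Gbps.

10.67 Gbps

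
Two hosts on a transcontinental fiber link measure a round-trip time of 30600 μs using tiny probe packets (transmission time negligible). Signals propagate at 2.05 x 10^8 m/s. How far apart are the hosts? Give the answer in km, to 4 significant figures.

One-way propagation = RTT/2 = 15300 μs.
d = s × t = 2.05e+08 × 0.0153 = 3137 km.

3137 km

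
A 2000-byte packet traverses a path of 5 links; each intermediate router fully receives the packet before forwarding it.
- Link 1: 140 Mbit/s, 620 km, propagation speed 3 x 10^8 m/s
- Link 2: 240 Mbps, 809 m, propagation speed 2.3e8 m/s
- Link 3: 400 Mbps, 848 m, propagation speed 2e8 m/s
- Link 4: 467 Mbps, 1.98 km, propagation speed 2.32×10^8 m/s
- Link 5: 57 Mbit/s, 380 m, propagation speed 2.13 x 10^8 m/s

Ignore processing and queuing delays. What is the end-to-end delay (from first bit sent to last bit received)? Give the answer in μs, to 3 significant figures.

L = 2000 × 8 = 16000 bits.
Transmission delays (L/R per hop): 114.286, 66.6667, 40, 34.2612, 280.702 μs; sum = 535.915 μs.
Propagation delays (d/s per hop): 2066.67, 3.51739, 4.24, 8.53448, 1.78404 μs; sum = 2084.74 μs.
End-to-end = 2620 μs.

2620 μs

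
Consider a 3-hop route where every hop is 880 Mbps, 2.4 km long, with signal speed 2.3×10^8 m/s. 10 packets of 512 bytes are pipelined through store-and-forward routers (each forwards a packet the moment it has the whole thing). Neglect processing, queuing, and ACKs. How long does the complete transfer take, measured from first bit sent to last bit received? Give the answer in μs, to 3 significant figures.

87.2 μs

Per-hop transmission t_tx = L/R = 4096/880000000 = 4.65455 μs.
Per-hop propagation t_prop = 2400/2.3e+08 = 10.4348 μs.
Pipeline fill: first packet needs 3·t_tx to clear all hops; remaining 9 packets each add one t_tx.
Total = (3+10-1)·t_tx + 3·t_prop = 12·4.65455 + 3·10.4348 = 87.2 μs.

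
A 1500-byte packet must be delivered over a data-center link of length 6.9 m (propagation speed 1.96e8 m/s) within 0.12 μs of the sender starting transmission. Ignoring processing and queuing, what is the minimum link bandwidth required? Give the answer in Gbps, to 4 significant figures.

L = 12000 bits.
Propagation delay = 6.9 / 196000000 = 0.0352041 μs.
Transmission budget = 0.12 − 0.0352041 = 0.0847959 μs.
R ≥ L / t_tx = 12000 bits / 8.47959e-08 s = 141.5 Gbps.

141.5 Gbps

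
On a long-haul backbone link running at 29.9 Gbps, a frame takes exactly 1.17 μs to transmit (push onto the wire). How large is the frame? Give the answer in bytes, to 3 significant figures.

4370 bytes

L = R × t_tx = 29900000000 b/s × 1.17e-06 s = 34983 bits.
In bytes: 34983 / 8 = 4370 bytes.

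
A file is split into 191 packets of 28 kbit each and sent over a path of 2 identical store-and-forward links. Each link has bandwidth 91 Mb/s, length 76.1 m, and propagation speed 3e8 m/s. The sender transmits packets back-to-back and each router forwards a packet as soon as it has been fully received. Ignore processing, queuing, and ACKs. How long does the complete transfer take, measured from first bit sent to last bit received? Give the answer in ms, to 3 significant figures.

Per-hop transmission t_tx = L/R = 28000/91000000 = 0.307692 ms.
Per-hop propagation t_prop = 76.1/300000000 = 0.000253667 ms.
Pipeline fill: first packet needs 2·t_tx to clear all hops; remaining 190 packets each add one t_tx.
Total = (2+191-1)·t_tx + 2·t_prop = 192·0.307692 + 2·0.000253667 = 59.1 ms.

59.1 ms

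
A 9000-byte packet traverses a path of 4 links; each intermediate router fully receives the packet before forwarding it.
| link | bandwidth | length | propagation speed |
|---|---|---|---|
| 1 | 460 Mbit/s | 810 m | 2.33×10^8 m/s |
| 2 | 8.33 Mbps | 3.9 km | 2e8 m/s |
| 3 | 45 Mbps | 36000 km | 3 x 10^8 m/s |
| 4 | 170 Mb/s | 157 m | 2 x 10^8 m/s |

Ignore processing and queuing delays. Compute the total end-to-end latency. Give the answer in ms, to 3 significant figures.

131 ms

L = 9000 × 8 = 72000 bits.
Transmission delays (L/R per hop): 0.156522, 8.64346, 1.6, 0.423529 ms; sum = 10.8235 ms.
Propagation delays (d/s per hop): 0.00347639, 0.0195, 120, 0.000785 ms; sum = 120.024 ms.
End-to-end = 131 ms.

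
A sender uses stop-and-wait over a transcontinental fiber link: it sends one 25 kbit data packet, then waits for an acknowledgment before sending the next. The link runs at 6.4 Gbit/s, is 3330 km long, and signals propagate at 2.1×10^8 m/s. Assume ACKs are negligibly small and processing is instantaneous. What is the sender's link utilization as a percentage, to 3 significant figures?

t_tx = L/R = 25000/6400000000 = 3.90625e-06 s.
t_prop = 3330000/210000000 = 0.0158571 s; RTT = 0.0317143 s.
Cycle = t_tx + RTT = 0.0317182 s.
Utilization = t_tx / cycle = 3.90625e-06/0.0317182 = 0.0123 %.

0.0123 %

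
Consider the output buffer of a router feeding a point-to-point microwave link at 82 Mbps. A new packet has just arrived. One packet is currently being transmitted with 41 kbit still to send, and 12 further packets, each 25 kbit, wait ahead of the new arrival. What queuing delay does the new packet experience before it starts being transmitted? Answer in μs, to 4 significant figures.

4159 μs

Each queued packet: L/R = 25000/82000000 = 304.878 μs.
12 queued → 3658.54 μs.
Plus remaining 41000 bits of current packet: 500 μs.
Queuing delay = 4159 μs.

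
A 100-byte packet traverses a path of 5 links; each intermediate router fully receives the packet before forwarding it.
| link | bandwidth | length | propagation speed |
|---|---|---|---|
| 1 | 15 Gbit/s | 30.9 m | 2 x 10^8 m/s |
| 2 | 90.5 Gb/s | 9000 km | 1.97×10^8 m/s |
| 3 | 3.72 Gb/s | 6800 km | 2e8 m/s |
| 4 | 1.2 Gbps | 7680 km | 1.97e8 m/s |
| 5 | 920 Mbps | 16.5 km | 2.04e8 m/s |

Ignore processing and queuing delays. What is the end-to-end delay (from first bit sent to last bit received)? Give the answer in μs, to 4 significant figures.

L = 100 × 8 = 800 bits.
Transmission delays (L/R per hop): 0.0533333, 0.00883978, 0.215054, 0.666667, 0.869565 μs; sum = 1.81346 μs.
Propagation delays (d/s per hop): 0.1545, 45685.3, 34000, 38984.8, 80.8824 μs; sum = 118751 μs.
End-to-end = 118800 μs.

118800 μs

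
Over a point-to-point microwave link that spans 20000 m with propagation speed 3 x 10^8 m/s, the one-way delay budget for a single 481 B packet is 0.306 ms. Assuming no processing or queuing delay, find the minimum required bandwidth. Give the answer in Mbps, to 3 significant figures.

L = 3848 bits.
Propagation delay = 20000 / 300000000 = 0.0666667 ms.
Transmission budget = 0.306 − 0.0666667 = 0.239333 ms.
R ≥ L / t_tx = 3848 bits / 0.000239333 s = 16.1 Mbps.

16.1 Mbps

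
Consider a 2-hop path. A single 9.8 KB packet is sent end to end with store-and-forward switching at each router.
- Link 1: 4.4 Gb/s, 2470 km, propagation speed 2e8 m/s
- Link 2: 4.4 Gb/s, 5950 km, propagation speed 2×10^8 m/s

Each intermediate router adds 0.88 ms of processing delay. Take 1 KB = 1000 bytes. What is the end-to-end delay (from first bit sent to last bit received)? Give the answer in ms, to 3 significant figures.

L = 78400 bits.
Transmission delay per hop = L/R = 78400/4400000000 = 0.0178182 ms; 2 hops → 0.0356364 ms.
Propagation delays (d/s per hop): 12.35, 29.75 ms; sum = 42.1 ms.
Processing at 1 router(s): 1 × 0.88 ms = 0.88 ms.
End-to-end = 43.0 ms.

43.0 ms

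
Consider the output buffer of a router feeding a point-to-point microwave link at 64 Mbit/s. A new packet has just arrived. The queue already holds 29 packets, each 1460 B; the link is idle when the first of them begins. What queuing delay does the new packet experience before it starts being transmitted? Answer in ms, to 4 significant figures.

Each queued packet: L/R = 11680/64000000 = 0.1825 ms.
29 queued → 5.2925 ms.
Queuing delay = 5.293 ms.

5.293 ms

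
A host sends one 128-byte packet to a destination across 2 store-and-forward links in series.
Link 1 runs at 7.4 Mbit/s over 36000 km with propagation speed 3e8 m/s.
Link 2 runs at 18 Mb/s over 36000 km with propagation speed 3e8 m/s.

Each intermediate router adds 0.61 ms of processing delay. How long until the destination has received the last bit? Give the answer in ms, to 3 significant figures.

241 ms

L = 128 × 8 = 1024 bits.
Transmission delays (L/R per hop): 0.138378, 0.0568889 ms; sum = 0.195267 ms.
Propagation delays (d/s per hop): 120, 120 ms; sum = 240 ms.
Processing at 1 router(s): 1 × 0.61 ms = 0.61 ms.
End-to-end = 241 ms.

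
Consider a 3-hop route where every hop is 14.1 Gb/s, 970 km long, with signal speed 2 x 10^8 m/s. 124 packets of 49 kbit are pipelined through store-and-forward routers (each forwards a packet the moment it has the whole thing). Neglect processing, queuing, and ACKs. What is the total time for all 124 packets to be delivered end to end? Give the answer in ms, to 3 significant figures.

15.0 ms

Per-hop transmission t_tx = L/R = 49000/14100000000 = 0.00347518 ms.
Per-hop propagation t_prop = 970000/200000000 = 4.85 ms.
Pipeline fill: first packet needs 3·t_tx to clear all hops; remaining 123 packets each add one t_tx.
Total = (3+124-1)·t_tx + 3·t_prop = 126·0.00347518 + 3·4.85 = 15.0 ms.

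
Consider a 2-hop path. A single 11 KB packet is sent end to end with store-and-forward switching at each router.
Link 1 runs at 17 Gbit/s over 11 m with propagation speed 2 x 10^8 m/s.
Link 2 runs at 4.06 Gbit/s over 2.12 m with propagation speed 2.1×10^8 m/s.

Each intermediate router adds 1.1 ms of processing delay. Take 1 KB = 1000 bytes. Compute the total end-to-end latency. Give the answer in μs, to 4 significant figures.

1127 μs

L = 88000 bits.
Transmission delays (L/R per hop): 5.17647, 21.6749 μs; sum = 26.8513 μs.
Propagation delays (d/s per hop): 0.055, 0.0100952 μs; sum = 0.0650952 μs.
Processing at 1 router(s): 1 × 1.1 ms = 1100 μs.
End-to-end = 1127 μs.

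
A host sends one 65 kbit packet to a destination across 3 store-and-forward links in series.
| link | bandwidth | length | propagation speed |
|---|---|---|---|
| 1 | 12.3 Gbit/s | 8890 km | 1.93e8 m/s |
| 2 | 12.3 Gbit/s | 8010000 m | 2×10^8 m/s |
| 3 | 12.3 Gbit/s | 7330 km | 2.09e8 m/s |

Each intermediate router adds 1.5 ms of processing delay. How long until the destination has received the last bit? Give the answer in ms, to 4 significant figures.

L = 65000 bits.
Transmission delay per hop = L/R = 65000/12300000000 = 0.00528455 ms; 3 hops → 0.0158537 ms.
Propagation delays (d/s per hop): 46.0622, 40.05, 35.0718 ms; sum = 121.184 ms.
Processing at 2 router(s): 2 × 1.5 ms = 3 ms.
End-to-end = 124.2 ms.

124.2 ms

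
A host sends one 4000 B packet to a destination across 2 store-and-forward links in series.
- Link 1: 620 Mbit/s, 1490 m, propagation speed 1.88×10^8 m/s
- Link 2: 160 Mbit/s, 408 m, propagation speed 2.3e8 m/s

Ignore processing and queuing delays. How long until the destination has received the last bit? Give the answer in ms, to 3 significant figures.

L = 4000 × 8 = 32000 bits.
Transmission delays (L/R per hop): 0.0516129, 0.2 ms; sum = 0.251613 ms.
Propagation delays (d/s per hop): 0.00792553, 0.00177391 ms; sum = 0.00969944 ms.
End-to-end = 0.261 ms.

0.261 ms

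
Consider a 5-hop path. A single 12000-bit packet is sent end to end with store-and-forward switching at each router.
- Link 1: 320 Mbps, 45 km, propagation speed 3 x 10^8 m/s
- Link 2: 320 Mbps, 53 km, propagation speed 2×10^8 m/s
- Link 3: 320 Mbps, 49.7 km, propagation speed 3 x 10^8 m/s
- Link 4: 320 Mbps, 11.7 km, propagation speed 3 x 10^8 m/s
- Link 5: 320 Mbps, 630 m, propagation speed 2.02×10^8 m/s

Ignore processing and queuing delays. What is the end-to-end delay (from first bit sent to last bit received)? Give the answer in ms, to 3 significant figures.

0.810 ms

Transmission delay per hop = L/R = 12000/320000000 = 0.0375 ms; 5 hops → 0.1875 ms.
Propagation delays (d/s per hop): 0.15, 0.265, 0.165667, 0.039, 0.00311881 ms; sum = 0.622785 ms.
End-to-end = 0.810 ms.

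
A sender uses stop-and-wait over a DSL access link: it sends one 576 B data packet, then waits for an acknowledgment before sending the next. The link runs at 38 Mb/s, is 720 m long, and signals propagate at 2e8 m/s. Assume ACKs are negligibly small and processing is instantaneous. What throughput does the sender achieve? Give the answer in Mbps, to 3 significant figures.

t_tx = L/R = 4608/38000000 = 0.000121263 s.
t_prop = 720/200000000 = 3.6e-06 s; RTT = 7.2e-06 s.
Cycle = t_tx + RTT = 0.000128463 s.
Throughput = L / cycle = 4608 / 0.000128463 = 35.9 Mbps.

35.9 Mbps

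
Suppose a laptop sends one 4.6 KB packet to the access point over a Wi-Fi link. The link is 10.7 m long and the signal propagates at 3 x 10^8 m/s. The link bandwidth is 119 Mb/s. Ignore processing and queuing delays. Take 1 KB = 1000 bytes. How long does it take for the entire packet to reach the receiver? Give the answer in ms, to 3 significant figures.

0.309 ms

L = 36800 bits.
Transmission delay = L/R = 36800 / 119000000 = 0.309244 ms.
Propagation delay = d/s = 10.7 m / 300000000 m/s = 3.56667e-05 ms.
Total = 0.309 ms.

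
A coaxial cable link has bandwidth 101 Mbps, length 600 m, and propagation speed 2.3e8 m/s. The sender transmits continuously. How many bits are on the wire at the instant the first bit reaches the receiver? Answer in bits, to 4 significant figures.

Propagation delay = 600 / 2.3e+08 = 2.6087e-06 s.
BDP = R × t_prop = 101000000 × 2.6087e-06 = 263.478 bits.

263.5 bits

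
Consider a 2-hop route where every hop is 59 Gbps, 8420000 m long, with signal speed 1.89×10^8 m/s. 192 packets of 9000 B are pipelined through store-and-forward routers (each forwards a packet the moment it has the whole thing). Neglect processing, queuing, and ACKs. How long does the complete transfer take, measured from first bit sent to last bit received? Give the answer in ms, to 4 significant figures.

89.34 ms

Per-hop transmission t_tx = L/R = 72000/59000000000 = 0.00122034 ms.
Per-hop propagation t_prop = 8420000/189000000 = 44.5503 ms.
Pipeline fill: first packet needs 2·t_tx to clear all hops; remaining 191 packets each add one t_tx.
Total = (2+192-1)·t_tx + 2·t_prop = 193·0.00122034 + 2·44.5503 = 89.34 ms.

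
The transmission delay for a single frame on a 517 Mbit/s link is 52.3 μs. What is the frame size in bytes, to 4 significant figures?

L = R × t_tx = 517000000 b/s × 5.23e-05 s = 27039.1 bits.
In bytes: 27039.1 / 8 = 3380 bytes.

3380 bytes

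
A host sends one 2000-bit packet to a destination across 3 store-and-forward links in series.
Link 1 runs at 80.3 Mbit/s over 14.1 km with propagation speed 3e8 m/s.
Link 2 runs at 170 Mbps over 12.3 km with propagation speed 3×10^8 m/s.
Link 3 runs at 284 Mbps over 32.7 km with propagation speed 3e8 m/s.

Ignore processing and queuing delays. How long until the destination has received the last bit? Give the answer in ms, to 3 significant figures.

Transmission delays (L/R per hop): 0.0249066, 0.0117647, 0.00704225 ms; sum = 0.0437136 ms.
Propagation delays (d/s per hop): 0.047, 0.041, 0.109 ms; sum = 0.197 ms.
End-to-end = 0.241 ms.

0.241 ms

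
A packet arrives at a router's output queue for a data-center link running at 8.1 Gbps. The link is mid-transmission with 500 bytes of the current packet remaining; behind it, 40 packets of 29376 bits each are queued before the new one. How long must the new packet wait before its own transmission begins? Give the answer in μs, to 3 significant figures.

Each queued packet: L/R = 29376/8100000000 = 3.62667 μs.
40 queued → 145.067 μs.
Plus remaining 4000 bits of current packet: 0.493827 μs.
Queuing delay = 146 μs.

146 μs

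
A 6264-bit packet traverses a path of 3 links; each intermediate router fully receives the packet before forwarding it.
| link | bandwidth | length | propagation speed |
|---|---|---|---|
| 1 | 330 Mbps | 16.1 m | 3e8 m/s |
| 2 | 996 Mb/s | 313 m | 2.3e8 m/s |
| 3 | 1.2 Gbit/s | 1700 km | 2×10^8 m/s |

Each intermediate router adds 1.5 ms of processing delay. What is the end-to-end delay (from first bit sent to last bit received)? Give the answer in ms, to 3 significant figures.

11.5 ms

Transmission delays (L/R per hop): 0.0189818, 0.00628916, 0.00522 ms; sum = 0.030491 ms.
Propagation delays (d/s per hop): 5.36667e-05, 0.00136087, 8.5 ms; sum = 8.50141 ms.
Processing at 2 router(s): 2 × 1.5 ms = 3 ms.
End-to-end = 11.5 ms.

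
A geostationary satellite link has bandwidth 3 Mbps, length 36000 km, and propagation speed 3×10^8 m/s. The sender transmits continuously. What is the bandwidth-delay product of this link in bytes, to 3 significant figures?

45000 bytes

Propagation delay = 36000000 / 300000000 = 0.12 s.
BDP = R × t_prop = 3000000 × 0.12 = 360000 bits.
In bytes: 360000/8 = 45000 bytes.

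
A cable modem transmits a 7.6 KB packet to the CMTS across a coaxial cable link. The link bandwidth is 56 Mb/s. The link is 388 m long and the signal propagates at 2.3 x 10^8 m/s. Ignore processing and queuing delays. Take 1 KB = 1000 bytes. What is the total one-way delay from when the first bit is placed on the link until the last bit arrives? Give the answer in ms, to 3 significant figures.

L = 60800 bits.
Transmission delay = L/R = 60800 / 56000000 = 1.08571 ms.
Propagation delay = d/s = 388 m / 2.3e+08 m/s = 0.00168696 ms.
Total = 1.09 ms.

1.09 ms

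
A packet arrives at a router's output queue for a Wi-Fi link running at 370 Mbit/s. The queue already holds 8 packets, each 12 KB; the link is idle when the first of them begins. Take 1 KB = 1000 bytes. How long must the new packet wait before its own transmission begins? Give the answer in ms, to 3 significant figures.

2.08 ms

Each queued packet: L/R = 96000/370000000 = 0.259459 ms.
8 queued → 2.07568 ms.
Queuing delay = 2.08 ms.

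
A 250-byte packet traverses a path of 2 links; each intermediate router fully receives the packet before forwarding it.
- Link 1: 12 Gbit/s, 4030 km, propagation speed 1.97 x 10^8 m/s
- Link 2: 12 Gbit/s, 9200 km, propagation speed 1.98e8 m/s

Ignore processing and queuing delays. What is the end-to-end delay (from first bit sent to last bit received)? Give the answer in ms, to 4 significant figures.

L = 250 × 8 = 2000 bits.
Transmission delay per hop = L/R = 2000/12000000000 = 0.000166667 ms; 2 hops → 0.000333333 ms.
Propagation delays (d/s per hop): 20.4569, 46.4646 ms; sum = 66.9215 ms.
End-to-end = 66.92 ms.

66.92 ms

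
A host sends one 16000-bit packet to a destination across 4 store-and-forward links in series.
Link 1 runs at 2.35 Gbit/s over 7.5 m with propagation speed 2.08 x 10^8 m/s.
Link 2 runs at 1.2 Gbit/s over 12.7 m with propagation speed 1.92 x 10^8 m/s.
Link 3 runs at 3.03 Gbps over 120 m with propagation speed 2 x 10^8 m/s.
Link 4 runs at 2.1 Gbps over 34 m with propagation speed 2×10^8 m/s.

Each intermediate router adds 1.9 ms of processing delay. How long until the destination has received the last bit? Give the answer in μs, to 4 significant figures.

5734 μs

Transmission delays (L/R per hop): 6.80851, 13.3333, 5.28053, 7.61905 μs; sum = 33.0414 μs.
Propagation delays (d/s per hop): 0.0360577, 0.0661458, 0.6, 0.17 μs; sum = 0.872204 μs.
Processing at 3 router(s): 3 × 1.9 ms = 5700 μs.
End-to-end = 5734 μs.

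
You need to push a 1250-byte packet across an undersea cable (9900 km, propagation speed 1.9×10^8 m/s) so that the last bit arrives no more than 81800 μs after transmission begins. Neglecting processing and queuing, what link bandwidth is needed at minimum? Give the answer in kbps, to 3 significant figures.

337 kbps

L = 10000 bits.
Propagation delay = 9900000 / 190000000 = 52105.3 μs.
Transmission budget = 81800 − 52105.3 = 29694.7 μs.
R ≥ L / t_tx = 10000 bits / 0.0296947 s = 337 kbps.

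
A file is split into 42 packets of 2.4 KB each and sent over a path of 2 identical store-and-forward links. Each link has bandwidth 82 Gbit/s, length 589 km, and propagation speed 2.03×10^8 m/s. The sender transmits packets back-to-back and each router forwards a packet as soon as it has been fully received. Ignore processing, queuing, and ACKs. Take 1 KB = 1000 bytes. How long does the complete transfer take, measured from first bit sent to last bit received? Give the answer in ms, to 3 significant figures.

Per-hop transmission t_tx = L/R = 19200/82000000000 = 0.000234146 ms.
Per-hop propagation t_prop = 589000/2.03e+08 = 2.90148 ms.
Pipeline fill: first packet needs 2·t_tx to clear all hops; remaining 41 packets each add one t_tx.
Total = (2+42-1)·t_tx + 2·t_prop = 43·0.000234146 + 2·2.90148 = 5.81 ms.

5.81 ms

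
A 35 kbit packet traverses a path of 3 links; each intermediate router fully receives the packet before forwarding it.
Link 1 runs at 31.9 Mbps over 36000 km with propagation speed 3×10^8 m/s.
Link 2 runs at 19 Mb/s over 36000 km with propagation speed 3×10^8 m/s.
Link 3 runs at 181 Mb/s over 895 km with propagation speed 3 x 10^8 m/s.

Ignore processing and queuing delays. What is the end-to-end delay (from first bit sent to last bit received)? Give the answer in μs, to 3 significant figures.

246000 μs

L = 35000 bits.
Transmission delays (L/R per hop): 1097.18, 1842.11, 193.37 μs; sum = 3132.65 μs.
Propagation delays (d/s per hop): 120000, 120000, 2983.33 μs; sum = 242983 μs.
End-to-end = 246000 μs.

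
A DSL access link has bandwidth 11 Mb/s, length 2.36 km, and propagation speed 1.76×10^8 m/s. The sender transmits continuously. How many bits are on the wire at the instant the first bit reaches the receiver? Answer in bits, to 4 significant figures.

147.5 bits

Propagation delay = 2360 / 176000000 = 1.34091e-05 s.
BDP = R × t_prop = 11000000 × 1.34091e-05 = 147.5 bits.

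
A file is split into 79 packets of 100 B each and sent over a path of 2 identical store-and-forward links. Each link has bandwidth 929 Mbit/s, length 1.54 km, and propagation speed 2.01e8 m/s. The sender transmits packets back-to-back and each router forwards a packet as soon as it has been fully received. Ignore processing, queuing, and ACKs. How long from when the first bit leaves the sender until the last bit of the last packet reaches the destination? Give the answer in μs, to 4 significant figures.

84.21 μs

Per-hop transmission t_tx = L/R = 800/929000000 = 0.861141 μs.
Per-hop propagation t_prop = 1540/2.01e+08 = 7.66169 μs.
Pipeline fill: first packet needs 2·t_tx to clear all hops; remaining 78 packets each add one t_tx.
Total = (2+79-1)·t_tx + 2·t_prop = 80·0.861141 + 2·7.66169 = 84.21 μs.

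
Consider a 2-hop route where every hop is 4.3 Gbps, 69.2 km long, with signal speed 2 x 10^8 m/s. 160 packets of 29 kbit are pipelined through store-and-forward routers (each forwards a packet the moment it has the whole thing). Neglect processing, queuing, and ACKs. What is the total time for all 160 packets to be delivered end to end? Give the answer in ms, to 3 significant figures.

Per-hop transmission t_tx = L/R = 29000/4300000000 = 0.00674419 ms.
Per-hop propagation t_prop = 69200/200000000 = 0.346 ms.
Pipeline fill: first packet needs 2·t_tx to clear all hops; remaining 159 packets each add one t_tx.
Total = (2+160-1)·t_tx + 2·t_prop = 161·0.00674419 + 2·0.346 = 1.78 ms.

1.78 ms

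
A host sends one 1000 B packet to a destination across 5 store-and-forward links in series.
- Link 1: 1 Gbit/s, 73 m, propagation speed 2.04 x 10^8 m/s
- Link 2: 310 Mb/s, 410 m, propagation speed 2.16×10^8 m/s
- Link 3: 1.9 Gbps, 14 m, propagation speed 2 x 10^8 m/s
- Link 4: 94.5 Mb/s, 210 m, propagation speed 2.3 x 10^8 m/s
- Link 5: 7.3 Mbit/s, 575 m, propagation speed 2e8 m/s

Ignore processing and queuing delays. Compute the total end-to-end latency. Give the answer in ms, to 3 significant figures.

L = 1000 × 8 = 8000 bits.
Transmission delays (L/R per hop): 0.008, 0.0258065, 0.00421053, 0.0846561, 1.09589 ms; sum = 1.21856 ms.
Propagation delays (d/s per hop): 0.000357843, 0.00189815, 7e-05, 0.000913043, 0.002875 ms; sum = 0.00611403 ms.
End-to-end = 1.22 ms.

1.22 ms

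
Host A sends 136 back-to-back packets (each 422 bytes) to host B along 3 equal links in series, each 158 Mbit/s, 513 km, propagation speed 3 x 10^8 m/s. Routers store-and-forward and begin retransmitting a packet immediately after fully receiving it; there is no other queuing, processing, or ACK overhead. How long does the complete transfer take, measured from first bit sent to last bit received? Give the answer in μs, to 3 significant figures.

8080 μs

Per-hop transmission t_tx = L/R = 3376/158000000 = 21.3671 μs.
Per-hop propagation t_prop = 513000/300000000 = 1710 μs.
Pipeline fill: first packet needs 3·t_tx to clear all hops; remaining 135 packets each add one t_tx.
Total = (3+136-1)·t_tx + 3·t_prop = 138·21.3671 + 3·1710 = 8080 μs.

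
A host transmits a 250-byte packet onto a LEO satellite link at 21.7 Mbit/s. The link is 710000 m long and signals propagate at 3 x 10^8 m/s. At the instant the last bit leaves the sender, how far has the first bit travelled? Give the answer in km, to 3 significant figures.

27.6 km

t_tx = L/R = 2000/21700000 = 9.21659e-05 s.
Distance = s × t_tx = 300000000 × 9.21659e-05 = 27.6 km.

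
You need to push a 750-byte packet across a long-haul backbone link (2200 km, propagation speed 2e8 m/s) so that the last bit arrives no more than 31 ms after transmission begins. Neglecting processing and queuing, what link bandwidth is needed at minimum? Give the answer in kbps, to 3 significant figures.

300 kbps

L = 6000 bits.
Propagation delay = 2200000 / 200000000 = 11 ms.
Transmission budget = 31 − 11 = 20 ms.
R ≥ L / t_tx = 6000 bits / 0.02 s = 300 kbps.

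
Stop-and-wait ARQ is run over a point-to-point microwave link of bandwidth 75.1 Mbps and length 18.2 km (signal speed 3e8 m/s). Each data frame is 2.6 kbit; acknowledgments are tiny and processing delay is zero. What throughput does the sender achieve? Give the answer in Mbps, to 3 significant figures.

16.7 Mbps

t_tx = L/R = 2600/75100000 = 3.46205e-05 s.
t_prop = 18200/300000000 = 6.06667e-05 s; RTT = 0.000121333 s.
Cycle = t_tx + RTT = 0.000155954 s.
Throughput = L / cycle = 2600 / 0.000155954 = 16.7 Mbps.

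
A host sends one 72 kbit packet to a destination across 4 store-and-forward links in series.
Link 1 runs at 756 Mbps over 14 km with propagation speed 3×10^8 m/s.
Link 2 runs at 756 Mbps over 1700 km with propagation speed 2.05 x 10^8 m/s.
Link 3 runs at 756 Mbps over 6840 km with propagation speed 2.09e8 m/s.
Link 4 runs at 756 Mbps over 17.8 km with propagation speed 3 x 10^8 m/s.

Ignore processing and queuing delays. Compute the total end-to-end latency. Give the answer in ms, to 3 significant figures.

L = 72000 bits.
Transmission delay per hop = L/R = 72000/756000000 = 0.0952381 ms; 4 hops → 0.380952 ms.
Propagation delays (d/s per hop): 0.0466667, 8.29268, 32.7273, 0.0593333 ms; sum = 41.126 ms.
End-to-end = 41.5 ms.

41.5 ms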